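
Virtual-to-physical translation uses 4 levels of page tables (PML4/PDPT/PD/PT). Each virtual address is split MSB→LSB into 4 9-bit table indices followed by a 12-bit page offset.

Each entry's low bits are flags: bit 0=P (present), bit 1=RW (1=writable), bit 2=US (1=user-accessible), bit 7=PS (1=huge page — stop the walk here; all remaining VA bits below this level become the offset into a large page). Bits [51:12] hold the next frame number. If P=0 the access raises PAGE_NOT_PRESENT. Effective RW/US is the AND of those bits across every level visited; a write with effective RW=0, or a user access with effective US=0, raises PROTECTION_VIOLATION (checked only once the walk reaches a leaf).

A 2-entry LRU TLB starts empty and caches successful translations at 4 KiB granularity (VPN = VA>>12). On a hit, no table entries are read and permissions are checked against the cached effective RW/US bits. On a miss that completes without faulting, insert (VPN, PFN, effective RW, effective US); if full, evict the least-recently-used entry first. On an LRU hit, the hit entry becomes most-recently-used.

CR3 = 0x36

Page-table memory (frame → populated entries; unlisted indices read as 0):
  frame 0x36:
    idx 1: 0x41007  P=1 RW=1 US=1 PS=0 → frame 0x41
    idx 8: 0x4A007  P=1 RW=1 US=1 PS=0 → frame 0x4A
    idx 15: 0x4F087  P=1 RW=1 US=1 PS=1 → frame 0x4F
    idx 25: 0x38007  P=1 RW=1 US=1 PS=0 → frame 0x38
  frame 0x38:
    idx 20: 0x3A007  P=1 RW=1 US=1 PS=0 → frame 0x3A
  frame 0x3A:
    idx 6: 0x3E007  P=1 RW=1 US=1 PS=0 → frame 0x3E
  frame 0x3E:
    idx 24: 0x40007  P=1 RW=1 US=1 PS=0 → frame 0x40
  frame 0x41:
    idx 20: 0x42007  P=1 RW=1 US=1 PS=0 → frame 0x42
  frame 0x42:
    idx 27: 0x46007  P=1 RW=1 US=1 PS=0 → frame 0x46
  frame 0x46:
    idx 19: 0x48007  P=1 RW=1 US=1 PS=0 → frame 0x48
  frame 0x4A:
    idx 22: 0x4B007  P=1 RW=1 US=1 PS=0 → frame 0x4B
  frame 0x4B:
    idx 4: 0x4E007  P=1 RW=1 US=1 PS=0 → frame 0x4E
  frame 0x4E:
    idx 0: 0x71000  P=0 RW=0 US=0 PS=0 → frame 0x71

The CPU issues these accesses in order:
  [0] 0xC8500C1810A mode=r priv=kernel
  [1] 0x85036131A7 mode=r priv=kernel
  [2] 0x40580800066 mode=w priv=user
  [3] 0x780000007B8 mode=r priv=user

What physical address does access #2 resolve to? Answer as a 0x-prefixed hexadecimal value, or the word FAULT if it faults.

Walk each access:
#0 VA=0xC8500C1810A (r,kernel):
  L0 @0x36[25] → 0x38007  P=1,RW=1,US=1,PS=0
  L1 @0x38[20] → 0x3A007  P=1,RW=1,US=1,PS=0
  L2 @0x3A[6] → 0x3E007  P=1,RW=1,US=1,PS=0
  L3 @0x3E[24] → 0x40007  P=1,RW=1,US=1,PS=0
  ⇒ phys 0x4010A  [4 reads]
#1 VA=0x85036131A7 (r,kernel):
  L0 @0x36[1] → 0x41007  P=1,RW=1,US=1,PS=0
  L1 @0x41[20] → 0x42007  P=1,RW=1,US=1,PS=0
  L2 @0x42[27] → 0x46007  P=1,RW=1,US=1,PS=0
  L3 @0x46[19] → 0x48007  P=1,RW=1,US=1,PS=0
  ⇒ phys 0x481A7  [4 reads]
#2 VA=0x40580800066 (w,user):
  L0 @0x36[8] → 0x4A007  P=1,RW=1,US=1,PS=0
  L1 @0x4A[22] → 0x4B007  P=1,RW=1,US=1,PS=0
  L2 @0x4B[4] → 0x4E007  P=1,RW=1,US=1,PS=0
  L3 @0x4E[0] → 0x71000  P=0,RW=0,US=0,PS=0
  → PAGE_NOT_PRESENT  (4 entries read)
#3 VA=0x780000007B8 (r,user):
  L0 @0x36[15] → 0x4F087  P=1,RW=1,US=1,PS=1
  ⇒ phys 0x4F7B8 (huge @L0)  [1 reads]

Access #2 PA: FAULT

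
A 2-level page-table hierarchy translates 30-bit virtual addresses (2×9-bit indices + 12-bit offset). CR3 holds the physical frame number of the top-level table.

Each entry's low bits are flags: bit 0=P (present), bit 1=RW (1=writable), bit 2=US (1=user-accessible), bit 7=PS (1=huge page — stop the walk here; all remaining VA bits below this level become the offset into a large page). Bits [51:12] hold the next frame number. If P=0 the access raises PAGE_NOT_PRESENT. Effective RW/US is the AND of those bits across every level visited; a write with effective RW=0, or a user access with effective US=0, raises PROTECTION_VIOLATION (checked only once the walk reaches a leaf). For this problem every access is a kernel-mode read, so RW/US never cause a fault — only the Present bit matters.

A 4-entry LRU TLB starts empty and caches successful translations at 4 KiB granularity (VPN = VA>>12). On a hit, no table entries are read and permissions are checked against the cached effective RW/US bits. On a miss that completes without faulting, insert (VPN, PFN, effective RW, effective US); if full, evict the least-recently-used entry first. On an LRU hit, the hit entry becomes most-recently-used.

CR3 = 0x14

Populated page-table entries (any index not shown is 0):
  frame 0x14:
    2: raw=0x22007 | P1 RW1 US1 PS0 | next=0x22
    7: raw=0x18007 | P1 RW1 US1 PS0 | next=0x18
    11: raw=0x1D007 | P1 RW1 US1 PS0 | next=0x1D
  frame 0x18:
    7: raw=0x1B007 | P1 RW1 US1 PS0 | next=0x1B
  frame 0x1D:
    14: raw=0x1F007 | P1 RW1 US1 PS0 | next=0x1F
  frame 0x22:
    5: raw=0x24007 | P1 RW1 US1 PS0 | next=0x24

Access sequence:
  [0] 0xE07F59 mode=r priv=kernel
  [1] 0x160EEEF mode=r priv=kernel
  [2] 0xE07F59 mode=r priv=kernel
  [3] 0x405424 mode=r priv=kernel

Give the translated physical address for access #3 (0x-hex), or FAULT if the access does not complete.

Per-access translation:
#0 VA=0xE07F59 (r,kernel):
  L0: frame=0x14 idx=7 entry=0x18007 [P=1 RW=1 US=1 PS=0]
  L1: frame=0x18 idx=7 entry=0x1B007 [P=1 RW=1 US=1 PS=0]
  ✓ 0x1BF59  — 2 lookups
#1 VA=0x160EEEF (r,kernel):
  L0: frame=0x14 idx=11 entry=0x1D007 [P=1 RW=1 US=1 PS=0]
  L1: frame=0x1D idx=14 entry=0x1F007 [P=1 RW=1 US=1 PS=0]
  ✓ 0x1FEEF  — 2 lookups
#2 VA=0xE07F59 (r,kernel):
  TLB hit vpn=0xE07 → PA=0x1BF59
#3 VA=0x405424 (r,kernel):
  L0: frame=0x14 idx=2 entry=0x22007 [P=1 RW=1 US=1 PS=0]
  L1: frame=0x22 idx=5 entry=0x24007 [P=1 RW=1 US=1 PS=0]
  ✓ 0x24424  — 2 lookups

Access #3 PA: 0x24424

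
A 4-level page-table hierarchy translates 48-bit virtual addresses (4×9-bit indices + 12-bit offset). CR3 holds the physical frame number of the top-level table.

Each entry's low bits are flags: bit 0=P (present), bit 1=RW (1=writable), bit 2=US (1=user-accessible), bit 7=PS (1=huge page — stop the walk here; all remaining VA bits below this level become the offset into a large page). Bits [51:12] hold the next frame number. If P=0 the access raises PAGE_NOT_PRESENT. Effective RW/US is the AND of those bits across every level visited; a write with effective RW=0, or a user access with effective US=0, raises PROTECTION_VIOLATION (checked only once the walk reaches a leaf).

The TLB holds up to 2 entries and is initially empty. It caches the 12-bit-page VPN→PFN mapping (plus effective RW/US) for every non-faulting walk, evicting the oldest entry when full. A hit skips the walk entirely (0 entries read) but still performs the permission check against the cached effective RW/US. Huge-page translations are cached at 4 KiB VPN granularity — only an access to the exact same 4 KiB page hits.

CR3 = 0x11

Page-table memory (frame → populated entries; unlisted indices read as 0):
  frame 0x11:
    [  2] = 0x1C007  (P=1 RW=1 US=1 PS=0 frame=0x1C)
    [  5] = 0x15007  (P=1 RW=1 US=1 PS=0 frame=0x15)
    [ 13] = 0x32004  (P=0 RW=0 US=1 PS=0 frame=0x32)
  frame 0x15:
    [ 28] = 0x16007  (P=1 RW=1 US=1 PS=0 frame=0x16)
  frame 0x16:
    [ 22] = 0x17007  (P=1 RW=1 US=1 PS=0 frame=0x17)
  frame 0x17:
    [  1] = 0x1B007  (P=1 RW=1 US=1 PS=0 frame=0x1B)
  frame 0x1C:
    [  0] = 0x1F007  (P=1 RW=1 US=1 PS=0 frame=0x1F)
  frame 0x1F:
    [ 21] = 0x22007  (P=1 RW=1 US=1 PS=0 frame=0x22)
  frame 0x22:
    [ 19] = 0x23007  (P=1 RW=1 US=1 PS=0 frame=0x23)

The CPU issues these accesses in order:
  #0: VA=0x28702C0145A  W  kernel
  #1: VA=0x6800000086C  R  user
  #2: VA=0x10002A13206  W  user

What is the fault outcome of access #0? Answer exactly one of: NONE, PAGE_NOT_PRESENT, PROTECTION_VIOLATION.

Per-access translation:
#0 VA=0x28702C0145A (w,kernel):
  [0] read 0x11 idx=5: raw=0x15007 flags P=1 W=1 U=1 S=0
  [1] read 0x15 idx=28: raw=0x16007 flags P=1 W=1 U=1 S=0
  [2] read 0x16 idx=22: raw=0x17007 flags P=1 W=1 U=1 S=0
  [3] read 0x17 idx=1: raw=0x1B007 flags P=1 W=1 U=1 S=0
  → PA=0x1B45A  (4 entries read)
#1 VA=0x6800000086C (r,user):
  [0] read 0x11 idx=13: raw=0x32004 flags P=0 W=0 U=1 S=0
  ⇒ fault: PAGE_NOT_PRESENT  — 1 lookups
#2 VA=0x10002A13206 (w,user):
  [0] read 0x11 idx=2: raw=0x1C007 flags P=1 W=1 U=1 S=0
  [1] read 0x1C idx=0: raw=0x1F007 flags P=1 W=1 U=1 S=0
  [2] read 0x1F idx=21: raw=0x22007 flags P=1 W=1 U=1 S=0
  [3] read 0x22 idx=19: raw=0x23007 flags P=1 W=1 U=1 S=0
  → PA=0x23206  (4 entries read)

Access #0 fault: NONE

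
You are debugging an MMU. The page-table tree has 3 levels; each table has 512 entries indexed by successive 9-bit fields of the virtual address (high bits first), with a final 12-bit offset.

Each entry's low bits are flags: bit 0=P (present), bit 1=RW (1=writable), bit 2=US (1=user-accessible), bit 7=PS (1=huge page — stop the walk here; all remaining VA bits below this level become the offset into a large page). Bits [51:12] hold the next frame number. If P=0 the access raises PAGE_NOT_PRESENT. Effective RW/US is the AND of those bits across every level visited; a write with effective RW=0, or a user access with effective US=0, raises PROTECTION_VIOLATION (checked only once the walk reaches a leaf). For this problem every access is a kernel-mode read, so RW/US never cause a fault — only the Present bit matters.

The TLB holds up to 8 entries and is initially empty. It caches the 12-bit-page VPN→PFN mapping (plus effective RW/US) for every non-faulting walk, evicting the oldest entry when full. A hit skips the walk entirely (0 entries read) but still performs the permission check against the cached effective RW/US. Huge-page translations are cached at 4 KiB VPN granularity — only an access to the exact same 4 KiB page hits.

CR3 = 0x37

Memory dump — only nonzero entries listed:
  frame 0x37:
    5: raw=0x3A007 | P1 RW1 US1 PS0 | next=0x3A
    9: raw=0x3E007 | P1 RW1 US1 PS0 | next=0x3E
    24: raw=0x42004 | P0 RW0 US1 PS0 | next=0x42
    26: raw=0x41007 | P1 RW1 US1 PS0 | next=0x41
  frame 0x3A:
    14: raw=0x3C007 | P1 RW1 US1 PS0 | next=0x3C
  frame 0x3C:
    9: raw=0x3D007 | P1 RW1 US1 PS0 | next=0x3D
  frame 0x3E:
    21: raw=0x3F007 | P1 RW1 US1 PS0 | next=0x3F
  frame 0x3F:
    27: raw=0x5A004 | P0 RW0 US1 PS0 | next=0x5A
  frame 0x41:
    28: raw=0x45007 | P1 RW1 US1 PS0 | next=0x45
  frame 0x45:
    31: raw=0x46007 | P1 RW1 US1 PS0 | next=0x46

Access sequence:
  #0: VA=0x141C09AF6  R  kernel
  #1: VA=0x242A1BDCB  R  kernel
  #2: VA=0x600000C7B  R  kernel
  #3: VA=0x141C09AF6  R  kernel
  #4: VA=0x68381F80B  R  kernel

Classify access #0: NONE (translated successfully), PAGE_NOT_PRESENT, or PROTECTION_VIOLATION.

Trace:
#0 VA=0x141C09AF6 (r,kernel):
  L0: frame=0x37 idx=5 entry=0x3A007 [P=1 RW=1 US=1 PS=0]
  L1: frame=0x3A idx=14 entry=0x3C007 [P=1 RW=1 US=1 PS=0]
  L2: frame=0x3C idx=9 entry=0x3D007 [P=1 RW=1 US=1 PS=0]
  ⇒ phys 0x3DAF6  [3 reads]
#1 VA=0x242A1BDCB (r,kernel):
  L0: frame=0x37 idx=9 entry=0x3E007 [P=1 RW=1 US=1 PS=0]
  L1: frame=0x3E idx=21 entry=0x3F007 [P=1 RW=1 US=1 PS=0]
  L2: frame=0x3F idx=27 entry=0x5A004 [P=0 RW=0 US=1 PS=0]
  ✗ PAGE_NOT_PRESENT  [3 reads]
#2 VA=0x600000C7B (r,kernel):
  L0: frame=0x37 idx=24 entry=0x42004 [P=0 RW=0 US=1 PS=0]
  ✗ PAGE_NOT_PRESENT  [1 reads]
#3 VA=0x141C09AF6 (r,kernel):
  TLB hit vpn=0x141C09 → PA=0x3DAF6
#4 VA=0x68381F80B (r,kernel):
  L0: frame=0x37 idx=26 entry=0x41007 [P=1 RW=1 US=1 PS=0]
  L1: frame=0x41 idx=28 entry=0x45007 [P=1 RW=1 US=1 PS=0]
  L2: frame=0x45 idx=31 entry=0x46007 [P=1 RW=1 US=1 PS=0]
  ⇒ phys 0x4680B  [3 reads]

Access #0 fault: NONE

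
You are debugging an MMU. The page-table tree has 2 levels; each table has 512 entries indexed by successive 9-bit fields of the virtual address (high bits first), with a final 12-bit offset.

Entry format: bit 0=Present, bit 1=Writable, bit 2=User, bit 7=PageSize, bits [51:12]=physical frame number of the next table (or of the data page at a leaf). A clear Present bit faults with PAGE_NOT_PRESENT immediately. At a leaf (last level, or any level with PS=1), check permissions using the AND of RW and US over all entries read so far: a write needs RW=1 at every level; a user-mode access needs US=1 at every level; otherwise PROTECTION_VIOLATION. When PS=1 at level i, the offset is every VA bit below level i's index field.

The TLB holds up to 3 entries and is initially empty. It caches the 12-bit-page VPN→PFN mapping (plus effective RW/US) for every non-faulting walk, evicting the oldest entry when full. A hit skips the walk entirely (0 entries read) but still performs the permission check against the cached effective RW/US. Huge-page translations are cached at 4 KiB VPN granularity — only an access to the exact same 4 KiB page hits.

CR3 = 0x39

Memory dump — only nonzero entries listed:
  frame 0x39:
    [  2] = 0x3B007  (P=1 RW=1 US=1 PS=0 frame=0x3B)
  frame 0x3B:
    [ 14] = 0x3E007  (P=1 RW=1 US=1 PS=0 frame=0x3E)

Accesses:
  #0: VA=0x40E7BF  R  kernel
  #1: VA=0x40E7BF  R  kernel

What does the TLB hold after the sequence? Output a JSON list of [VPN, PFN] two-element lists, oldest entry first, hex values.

Trace:
#0 VA=0x40E7BF (r,kernel):
  L0 @0x39[2] → 0x3B007  P=1,RW=1,US=1,PS=0
  L1 @0x3B[14] → 0x3E007  P=1,RW=1,US=1,PS=0
  ✓ 0x3E7BF  — 2 lookups
#1 VA=0x40E7BF (r,kernel):
  TLB hit vpn=0x40E → PA=0x3E7BF

TLB: [["0x40E", "0x3E"]]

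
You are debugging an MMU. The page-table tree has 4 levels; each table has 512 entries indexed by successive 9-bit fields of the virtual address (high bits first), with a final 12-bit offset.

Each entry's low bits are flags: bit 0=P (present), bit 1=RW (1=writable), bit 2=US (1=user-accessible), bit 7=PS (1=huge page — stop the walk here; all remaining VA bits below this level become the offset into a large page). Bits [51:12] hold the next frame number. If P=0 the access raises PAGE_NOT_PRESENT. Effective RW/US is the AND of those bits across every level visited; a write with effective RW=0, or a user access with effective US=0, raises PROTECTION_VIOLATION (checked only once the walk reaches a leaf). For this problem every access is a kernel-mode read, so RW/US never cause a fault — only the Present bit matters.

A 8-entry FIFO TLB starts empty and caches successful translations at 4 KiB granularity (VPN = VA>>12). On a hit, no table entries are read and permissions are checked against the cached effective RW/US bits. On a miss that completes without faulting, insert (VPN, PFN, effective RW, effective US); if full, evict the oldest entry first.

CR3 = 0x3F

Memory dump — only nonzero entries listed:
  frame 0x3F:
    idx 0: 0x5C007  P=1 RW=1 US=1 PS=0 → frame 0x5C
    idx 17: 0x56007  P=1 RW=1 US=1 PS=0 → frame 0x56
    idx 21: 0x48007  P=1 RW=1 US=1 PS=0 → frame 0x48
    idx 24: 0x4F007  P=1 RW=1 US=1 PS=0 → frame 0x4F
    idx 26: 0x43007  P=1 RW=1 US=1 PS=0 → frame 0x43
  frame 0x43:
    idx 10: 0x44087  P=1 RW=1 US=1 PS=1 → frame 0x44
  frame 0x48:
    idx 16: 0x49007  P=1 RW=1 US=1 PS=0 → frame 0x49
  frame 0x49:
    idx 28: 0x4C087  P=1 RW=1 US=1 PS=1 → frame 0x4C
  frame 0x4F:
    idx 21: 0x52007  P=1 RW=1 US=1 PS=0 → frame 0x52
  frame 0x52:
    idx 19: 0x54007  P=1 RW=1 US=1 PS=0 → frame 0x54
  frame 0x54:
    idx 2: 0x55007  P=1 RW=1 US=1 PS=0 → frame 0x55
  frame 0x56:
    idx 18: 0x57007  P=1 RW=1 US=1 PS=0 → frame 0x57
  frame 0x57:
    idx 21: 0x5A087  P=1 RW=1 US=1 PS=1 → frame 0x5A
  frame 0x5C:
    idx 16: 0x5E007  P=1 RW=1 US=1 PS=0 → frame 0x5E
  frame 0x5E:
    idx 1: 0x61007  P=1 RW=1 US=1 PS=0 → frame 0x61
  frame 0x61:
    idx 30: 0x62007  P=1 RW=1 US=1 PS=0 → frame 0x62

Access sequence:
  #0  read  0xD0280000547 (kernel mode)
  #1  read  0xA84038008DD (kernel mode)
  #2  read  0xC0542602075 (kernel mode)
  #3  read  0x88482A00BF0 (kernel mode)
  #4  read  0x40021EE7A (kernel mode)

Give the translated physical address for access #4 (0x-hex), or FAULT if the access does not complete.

Walk each access:
#0 VA=0xD0280000547 (r,kernel):
  L0: frame=0x3F idx=26 entry=0x43007 [P=1 RW=1 US=1 PS=0]
  L1: frame=0x43 idx=10 entry=0x44087 [P=1 RW=1 US=1 PS=1]
  ✓ 0x44547 (huge @L1)  — 2 lookups
#1 VA=0xA84038008DD (r,kernel):
  L0: frame=0x3F idx=21 entry=0x48007 [P=1 RW=1 US=1 PS=0]
  L1: frame=0x48 idx=16 entry=0x49007 [P=1 RW=1 US=1 PS=0]
  L2: frame=0x49 idx=28 entry=0x4C087 [P=1 RW=1 US=1 PS=1]
  ✓ 0x4C8DD (huge @L2)  — 3 lookups
#2 VA=0xC0542602075 (r,kernel):
  L0: frame=0x3F idx=24 entry=0x4F007 [P=1 RW=1 US=1 PS=0]
  L1: frame=0x4F idx=21 entry=0x52007 [P=1 RW=1 US=1 PS=0]
  L2: frame=0x52 idx=19 entry=0x54007 [P=1 RW=1 US=1 PS=0]
  L3: frame=0x54 idx=2 entry=0x55007 [P=1 RW=1 US=1 PS=0]
  ✓ 0x55075  — 4 lookups
#3 VA=0x88482A00BF0 (r,kernel):
  L0: frame=0x3F idx=17 entry=0x56007 [P=1 RW=1 US=1 PS=0]
  L1: frame=0x56 idx=18 entry=0x57007 [P=1 RW=1 US=1 PS=0]
  L2: frame=0x57 idx=21 entry=0x5A087 [P=1 RW=1 US=1 PS=1]
  ✓ 0x5ABF0 (huge @L2)  — 3 lookups
#4 VA=0x40021EE7A (r,kernel):
  L0: frame=0x3F idx=0 entry=0x5C007 [P=1 RW=1 US=1 PS=0]
  L1: frame=0x5C idx=16 entry=0x5E007 [P=1 RW=1 US=1 PS=0]
  L2: frame=0x5E idx=1 entry=0x61007 [P=1 RW=1 US=1 PS=0]
  L3: frame=0x61 idx=30 entry=0x62007 [P=1 RW=1 US=1 PS=0]
  ✓ 0x62E7A  — 4 lookups

Access #4 PA: 0x62E7A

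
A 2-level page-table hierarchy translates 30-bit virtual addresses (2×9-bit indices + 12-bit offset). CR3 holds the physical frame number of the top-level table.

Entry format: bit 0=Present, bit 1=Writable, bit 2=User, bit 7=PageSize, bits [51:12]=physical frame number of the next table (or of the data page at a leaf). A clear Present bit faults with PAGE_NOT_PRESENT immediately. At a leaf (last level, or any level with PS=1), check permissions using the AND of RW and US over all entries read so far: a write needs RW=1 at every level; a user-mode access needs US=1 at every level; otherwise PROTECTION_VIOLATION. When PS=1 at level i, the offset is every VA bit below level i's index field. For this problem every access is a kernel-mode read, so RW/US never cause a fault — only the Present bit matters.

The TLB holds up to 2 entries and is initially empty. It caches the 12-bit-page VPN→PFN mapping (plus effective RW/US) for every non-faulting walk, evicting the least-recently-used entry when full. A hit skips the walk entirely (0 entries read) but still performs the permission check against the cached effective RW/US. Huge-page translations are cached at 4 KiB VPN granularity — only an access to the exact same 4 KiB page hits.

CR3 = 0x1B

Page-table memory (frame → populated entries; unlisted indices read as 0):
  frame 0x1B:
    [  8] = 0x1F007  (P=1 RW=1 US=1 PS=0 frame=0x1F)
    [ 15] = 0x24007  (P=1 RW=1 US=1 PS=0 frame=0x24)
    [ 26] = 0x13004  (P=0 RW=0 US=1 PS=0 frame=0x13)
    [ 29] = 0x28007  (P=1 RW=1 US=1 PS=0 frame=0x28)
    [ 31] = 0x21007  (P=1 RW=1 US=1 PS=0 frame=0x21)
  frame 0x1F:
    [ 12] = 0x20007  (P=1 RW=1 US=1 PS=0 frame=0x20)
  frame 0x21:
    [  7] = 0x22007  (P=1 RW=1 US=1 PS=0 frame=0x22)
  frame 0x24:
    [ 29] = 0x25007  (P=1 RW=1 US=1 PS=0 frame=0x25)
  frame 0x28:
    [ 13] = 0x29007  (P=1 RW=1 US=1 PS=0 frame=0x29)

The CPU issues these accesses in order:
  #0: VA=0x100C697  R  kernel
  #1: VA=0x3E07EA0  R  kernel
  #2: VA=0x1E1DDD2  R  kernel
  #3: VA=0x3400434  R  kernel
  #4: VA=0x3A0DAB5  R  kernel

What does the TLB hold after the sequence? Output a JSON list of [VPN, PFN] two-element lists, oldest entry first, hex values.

Trace:
#0 VA=0x100C697 (r,kernel):
  [0] read 0x1B idx=8: raw=0x1F007 flags P=1 W=1 U=1 S=0
  [1] read 0x1F idx=12: raw=0x20007 flags P=1 W=1 U=1 S=0
  ⇒ phys 0x20697  [2 reads]
#1 VA=0x3E07EA0 (r,kernel):
  [0] read 0x1B idx=31: raw=0x21007 flags P=1 W=1 U=1 S=0
  [1] read 0x21 idx=7: raw=0x22007 flags P=1 W=1 U=1 S=0
  ⇒ phys 0x22EA0  [2 reads]
#2 VA=0x1E1DDD2 (r,kernel):
  [0] read 0x1B idx=15: raw=0x24007 flags P=1 W=1 U=1 S=0
  [1] read 0x24 idx=29: raw=0x25007 flags P=1 W=1 U=1 S=0
  ⇒ phys 0x25DD2  [2 reads]
#3 VA=0x3400434 (r,kernel):
  [0] read 0x1B idx=26: raw=0x13004 flags P=0 W=0 U=1 S=0
  ⇒ fault: PAGE_NOT_PRESENT  — 1 lookups
#4 VA=0x3A0DAB5 (r,kernel):
  [0] read 0x1B idx=29: raw=0x28007 flags P=1 W=1 U=1 S=0
  [1] read 0x28 idx=13: raw=0x29007 flags P=1 W=1 U=1 S=0
  ⇒ phys 0x29AB5  [2 reads]

TLB: [["0x1E1D", "0x25"], ["0x3A0D", "0x29"]]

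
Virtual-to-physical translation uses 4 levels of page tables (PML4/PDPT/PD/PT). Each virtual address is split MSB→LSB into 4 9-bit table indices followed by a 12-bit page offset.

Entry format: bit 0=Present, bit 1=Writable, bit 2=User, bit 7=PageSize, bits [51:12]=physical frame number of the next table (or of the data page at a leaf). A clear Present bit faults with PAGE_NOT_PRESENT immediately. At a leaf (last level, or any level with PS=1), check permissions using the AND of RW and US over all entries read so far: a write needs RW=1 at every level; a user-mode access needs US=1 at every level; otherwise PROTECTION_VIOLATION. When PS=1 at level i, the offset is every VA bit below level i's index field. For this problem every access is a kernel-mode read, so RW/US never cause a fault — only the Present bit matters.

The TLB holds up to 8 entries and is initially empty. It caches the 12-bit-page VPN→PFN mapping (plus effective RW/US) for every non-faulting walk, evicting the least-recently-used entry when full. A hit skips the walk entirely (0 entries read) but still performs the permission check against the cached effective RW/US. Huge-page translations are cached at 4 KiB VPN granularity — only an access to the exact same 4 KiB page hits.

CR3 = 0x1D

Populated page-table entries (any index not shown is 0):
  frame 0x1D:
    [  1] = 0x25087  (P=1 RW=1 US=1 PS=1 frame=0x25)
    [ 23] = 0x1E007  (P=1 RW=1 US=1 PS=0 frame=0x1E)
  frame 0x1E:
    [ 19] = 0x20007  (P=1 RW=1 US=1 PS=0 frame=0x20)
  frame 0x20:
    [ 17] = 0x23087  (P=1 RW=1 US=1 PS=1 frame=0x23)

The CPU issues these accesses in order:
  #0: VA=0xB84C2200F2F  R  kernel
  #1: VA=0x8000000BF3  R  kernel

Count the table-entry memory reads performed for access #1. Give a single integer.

Per-access translation:
#0 VA=0xB84C2200F2F (r,kernel):
  L0 @0x1D[23] → 0x1E007  P=1,RW=1,US=1,PS=0
  L1 @0x1E[19] → 0x20007  P=1,RW=1,US=1,PS=0
  L2 @0x20[17] → 0x23087  P=1,RW=1,US=1,PS=1
  ✓ 0x23F2F (huge @L2)  — 3 lookups
#1 VA=0x8000000BF3 (r,kernel):
  L0 @0x1D[1] → 0x25087  P=1,RW=1,US=1,PS=1
  ✓ 0x25BF3 (huge @L0)  — 1 lookups

Entries read for #1: 1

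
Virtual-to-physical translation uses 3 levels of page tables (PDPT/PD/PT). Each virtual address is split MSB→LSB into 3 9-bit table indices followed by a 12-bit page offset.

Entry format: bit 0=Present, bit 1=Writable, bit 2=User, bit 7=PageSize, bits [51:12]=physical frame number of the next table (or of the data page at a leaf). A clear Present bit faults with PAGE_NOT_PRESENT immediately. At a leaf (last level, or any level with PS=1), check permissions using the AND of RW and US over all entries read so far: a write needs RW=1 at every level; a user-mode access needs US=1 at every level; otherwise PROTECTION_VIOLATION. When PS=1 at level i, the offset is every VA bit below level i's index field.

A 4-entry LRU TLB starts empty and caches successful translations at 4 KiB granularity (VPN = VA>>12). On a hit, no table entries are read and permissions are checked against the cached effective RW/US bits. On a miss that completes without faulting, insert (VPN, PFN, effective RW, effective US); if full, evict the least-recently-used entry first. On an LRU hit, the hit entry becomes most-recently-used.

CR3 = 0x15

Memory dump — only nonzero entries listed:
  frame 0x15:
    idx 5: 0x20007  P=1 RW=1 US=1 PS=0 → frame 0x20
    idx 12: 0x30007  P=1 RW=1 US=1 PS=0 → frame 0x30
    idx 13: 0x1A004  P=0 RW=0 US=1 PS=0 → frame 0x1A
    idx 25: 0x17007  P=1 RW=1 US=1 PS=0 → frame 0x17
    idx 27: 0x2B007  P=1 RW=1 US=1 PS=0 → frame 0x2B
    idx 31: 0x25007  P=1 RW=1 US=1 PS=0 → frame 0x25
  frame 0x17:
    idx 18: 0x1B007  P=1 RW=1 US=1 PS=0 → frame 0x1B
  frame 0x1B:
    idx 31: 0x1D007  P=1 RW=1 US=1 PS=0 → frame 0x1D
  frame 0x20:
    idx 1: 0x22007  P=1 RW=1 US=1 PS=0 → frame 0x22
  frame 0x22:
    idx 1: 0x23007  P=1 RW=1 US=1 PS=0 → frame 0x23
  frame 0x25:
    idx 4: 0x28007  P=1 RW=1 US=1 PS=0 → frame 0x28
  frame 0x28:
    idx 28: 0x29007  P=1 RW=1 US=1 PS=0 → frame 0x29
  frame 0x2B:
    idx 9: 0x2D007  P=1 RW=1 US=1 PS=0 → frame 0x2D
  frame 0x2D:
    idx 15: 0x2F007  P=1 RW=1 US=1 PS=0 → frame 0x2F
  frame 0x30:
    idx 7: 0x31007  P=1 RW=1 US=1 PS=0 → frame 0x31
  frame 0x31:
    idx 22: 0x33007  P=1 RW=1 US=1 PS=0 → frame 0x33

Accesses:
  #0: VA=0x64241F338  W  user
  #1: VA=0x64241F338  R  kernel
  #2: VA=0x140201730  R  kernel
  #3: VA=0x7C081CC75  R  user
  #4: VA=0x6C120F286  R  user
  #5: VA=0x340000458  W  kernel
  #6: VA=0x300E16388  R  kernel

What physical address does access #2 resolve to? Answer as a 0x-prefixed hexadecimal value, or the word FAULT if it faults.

Per-access translation:
#0 VA=0x64241F338 (w,user):
  L0: frame=0x15 idx=25 entry=0x17007 [P=1 RW=1 US=1 PS=0]
  L1: frame=0x17 idx=18 entry=0x1B007 [P=1 RW=1 US=1 PS=0]
  L2: frame=0x1B idx=31 entry=0x1D007 [P=1 RW=1 US=1 PS=0]
  ✓ 0x1D338  — 3 lookups
#1 VA=0x64241F338 (r,kernel):
  TLB hit vpn=0x64241F → PA=0x1D338
#2 VA=0x140201730 (r,kernel):
  L0: frame=0x15 idx=5 entry=0x20007 [P=1 RW=1 US=1 PS=0]
  L1: frame=0x20 idx=1 entry=0x22007 [P=1 RW=1 US=1 PS=0]
  L2: frame=0x22 idx=1 entry=0x23007 [P=1 RW=1 US=1 PS=0]
  ✓ 0x23730  — 3 lookups
#3 VA=0x7C081CC75 (r,user):
  L0: frame=0x15 idx=31 entry=0x25007 [P=1 RW=1 US=1 PS=0]
  L1: frame=0x25 idx=4 entry=0x28007 [P=1 RW=1 US=1 PS=0]
  L2: frame=0x28 idx=28 entry=0x29007 [P=1 RW=1 US=1 PS=0]
  ✓ 0x29C75  — 3 lookups
#4 VA=0x6C120F286 (r,user):
  L0: frame=0x15 idx=27 entry=0x2B007 [P=1 RW=1 US=1 PS=0]
  L1: frame=0x2B idx=9 entry=0x2D007 [P=1 RW=1 US=1 PS=0]
  L2: frame=0x2D idx=15 entry=0x2F007 [P=1 RW=1 US=1 PS=0]
  ✓ 0x2F286  — 3 lookups
#5 VA=0x340000458 (w,kernel):
  L0: frame=0x15 idx=13 entry=0x1A004 [P=0 RW=0 US=1 PS=0]
  ✗ PAGE_NOT_PRESENT  [1 reads]
#6 VA=0x300E16388 (r,kernel):
  L0: frame=0x15 idx=12 entry=0x30007 [P=1 RW=1 US=1 PS=0]
  L1: frame=0x30 idx=7 entry=0x31007 [P=1 RW=1 US=1 PS=0]
  L2: frame=0x31 idx=22 entry=0x33007 [P=1 RW=1 US=1 PS=0]
  ✓ 0x33388  — 3 lookups

Access #2 PA: 0x23730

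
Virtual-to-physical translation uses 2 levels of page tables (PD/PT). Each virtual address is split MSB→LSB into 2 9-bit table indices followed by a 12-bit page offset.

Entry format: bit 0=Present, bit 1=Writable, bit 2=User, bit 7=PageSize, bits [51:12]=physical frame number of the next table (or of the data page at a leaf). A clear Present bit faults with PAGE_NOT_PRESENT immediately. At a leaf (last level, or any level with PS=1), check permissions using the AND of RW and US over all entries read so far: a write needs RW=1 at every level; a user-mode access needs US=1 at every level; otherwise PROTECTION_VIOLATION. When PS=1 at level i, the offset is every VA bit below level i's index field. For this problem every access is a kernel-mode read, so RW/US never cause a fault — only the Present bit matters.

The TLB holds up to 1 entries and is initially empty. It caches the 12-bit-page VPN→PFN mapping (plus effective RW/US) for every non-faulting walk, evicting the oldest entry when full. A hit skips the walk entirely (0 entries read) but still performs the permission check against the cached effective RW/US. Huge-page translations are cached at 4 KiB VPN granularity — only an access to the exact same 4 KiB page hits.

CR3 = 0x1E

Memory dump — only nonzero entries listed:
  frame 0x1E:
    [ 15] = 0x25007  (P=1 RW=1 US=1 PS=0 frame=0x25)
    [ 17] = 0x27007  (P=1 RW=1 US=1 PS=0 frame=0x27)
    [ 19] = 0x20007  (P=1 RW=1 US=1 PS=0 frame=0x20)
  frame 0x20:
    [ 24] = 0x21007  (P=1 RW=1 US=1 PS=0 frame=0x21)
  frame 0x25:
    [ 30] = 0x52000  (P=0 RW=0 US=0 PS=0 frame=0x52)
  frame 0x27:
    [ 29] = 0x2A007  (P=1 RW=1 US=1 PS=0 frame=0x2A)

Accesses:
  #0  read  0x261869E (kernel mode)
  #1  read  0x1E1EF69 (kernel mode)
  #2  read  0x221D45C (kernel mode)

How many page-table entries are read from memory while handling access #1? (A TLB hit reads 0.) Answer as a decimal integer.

Trace:
#0 VA=0x261869E (r,kernel):
  lvl0: tbl 0x1E, slot 19 ⇒ 0x20007 (P1/RW1/US1/PS0)
  lvl1: tbl 0x20, slot 24 ⇒ 0x21007 (P1/RW1/US1/PS0)
  → PA=0x2169E  (2 entries read)
#1 VA=0x1E1EF69 (r,kernel):
  lvl0: tbl 0x1E, slot 15 ⇒ 0x25007 (P1/RW1/US1/PS0)
  lvl1: tbl 0x25, slot 30 ⇒ 0x52000 (P0/RW0/US0/PS0)
  ✗ PAGE_NOT_PRESENT  [2 reads]
#2 VA=0x221D45C (r,kernel):
  lvl0: tbl 0x1E, slot 17 ⇒ 0x27007 (P1/RW1/US1/PS0)
  lvl1: tbl 0x27, slot 29 ⇒ 0x2A007 (P1/RW1/US1/PS0)
  → PA=0x2A45C  (2 entries read)

Entries read for #1: 2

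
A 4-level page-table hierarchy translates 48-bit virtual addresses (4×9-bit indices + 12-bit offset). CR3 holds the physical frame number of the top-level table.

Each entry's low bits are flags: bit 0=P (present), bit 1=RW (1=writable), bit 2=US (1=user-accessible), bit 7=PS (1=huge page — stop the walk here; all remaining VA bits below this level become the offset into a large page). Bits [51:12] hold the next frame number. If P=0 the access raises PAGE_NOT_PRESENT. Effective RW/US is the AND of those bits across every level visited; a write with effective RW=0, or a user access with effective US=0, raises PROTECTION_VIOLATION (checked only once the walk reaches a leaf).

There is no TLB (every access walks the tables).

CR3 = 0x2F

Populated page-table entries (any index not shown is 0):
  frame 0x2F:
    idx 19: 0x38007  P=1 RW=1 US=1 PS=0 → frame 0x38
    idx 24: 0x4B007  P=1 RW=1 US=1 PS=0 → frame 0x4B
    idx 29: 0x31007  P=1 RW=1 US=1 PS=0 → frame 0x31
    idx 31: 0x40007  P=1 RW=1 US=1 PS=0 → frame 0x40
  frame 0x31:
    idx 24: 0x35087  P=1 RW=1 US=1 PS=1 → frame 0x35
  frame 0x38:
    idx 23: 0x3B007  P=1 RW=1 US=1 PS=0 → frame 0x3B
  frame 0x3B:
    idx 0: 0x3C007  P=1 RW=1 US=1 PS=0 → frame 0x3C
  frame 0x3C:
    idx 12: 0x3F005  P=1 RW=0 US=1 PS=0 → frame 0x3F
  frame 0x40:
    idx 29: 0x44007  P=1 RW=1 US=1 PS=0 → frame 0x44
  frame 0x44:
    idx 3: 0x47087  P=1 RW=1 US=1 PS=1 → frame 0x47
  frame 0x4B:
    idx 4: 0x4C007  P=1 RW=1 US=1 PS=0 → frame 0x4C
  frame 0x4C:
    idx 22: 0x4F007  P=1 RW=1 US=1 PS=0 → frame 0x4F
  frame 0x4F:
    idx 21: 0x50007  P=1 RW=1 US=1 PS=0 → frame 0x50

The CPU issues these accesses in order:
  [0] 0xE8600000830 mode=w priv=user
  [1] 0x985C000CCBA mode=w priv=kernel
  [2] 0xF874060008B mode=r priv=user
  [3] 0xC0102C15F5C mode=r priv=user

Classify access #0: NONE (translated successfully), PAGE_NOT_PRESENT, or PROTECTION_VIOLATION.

Trace:
#0 VA=0xE8600000830 (w,user):
  lvl0: tbl 0x2F, slot 29 ⇒ 0x31007 (P1/RW1/US1/PS0)
  lvl1: tbl 0x31, slot 24 ⇒ 0x35087 (P1/RW1/US1/PS1)
  → PA=0x35830 (huge @L1)  (2 entries read)
#1 VA=0x985C000CCBA (w,kernel):
  lvl0: tbl 0x2F, slot 19 ⇒ 0x38007 (P1/RW1/US1/PS0)
  lvl1: tbl 0x38, slot 23 ⇒ 0x3B007 (P1/RW1/US1/PS0)
  lvl2: tbl 0x3B, slot 0 ⇒ 0x3C007 (P1/RW1/US1/PS0)
  lvl3: tbl 0x3C, slot 12 ⇒ 0x3F005 (P1/RW0/US1/PS0)
  ✗ PROTECTION_VIOLATION  [4 reads]
#2 VA=0xF874060008B (r,user):
  lvl0: tbl 0x2F, slot 31 ⇒ 0x40007 (P1/RW1/US1/PS0)
  lvl1: tbl 0x40, slot 29 ⇒ 0x44007 (P1/RW1/US1/PS0)
  lvl2: tbl 0x44, slot 3 ⇒ 0x47087 (P1/RW1/US1/PS1)
  → PA=0x4708B (huge @L2)  (3 entries read)
#3 VA=0xC0102C15F5C (r,user):
  lvl0: tbl 0x2F, slot 24 ⇒ 0x4B007 (P1/RW1/US1/PS0)
  lvl1: tbl 0x4B, slot 4 ⇒ 0x4C007 (P1/RW1/US1/PS0)
  lvl2: tbl 0x4C, slot 22 ⇒ 0x4F007 (P1/RW1/US1/PS0)
  lvl3: tbl 0x4F, slot 21 ⇒ 0x50007 (P1/RW1/US1/PS0)
  → PA=0x50F5C  (4 entries read)

Access #0 fault: NONE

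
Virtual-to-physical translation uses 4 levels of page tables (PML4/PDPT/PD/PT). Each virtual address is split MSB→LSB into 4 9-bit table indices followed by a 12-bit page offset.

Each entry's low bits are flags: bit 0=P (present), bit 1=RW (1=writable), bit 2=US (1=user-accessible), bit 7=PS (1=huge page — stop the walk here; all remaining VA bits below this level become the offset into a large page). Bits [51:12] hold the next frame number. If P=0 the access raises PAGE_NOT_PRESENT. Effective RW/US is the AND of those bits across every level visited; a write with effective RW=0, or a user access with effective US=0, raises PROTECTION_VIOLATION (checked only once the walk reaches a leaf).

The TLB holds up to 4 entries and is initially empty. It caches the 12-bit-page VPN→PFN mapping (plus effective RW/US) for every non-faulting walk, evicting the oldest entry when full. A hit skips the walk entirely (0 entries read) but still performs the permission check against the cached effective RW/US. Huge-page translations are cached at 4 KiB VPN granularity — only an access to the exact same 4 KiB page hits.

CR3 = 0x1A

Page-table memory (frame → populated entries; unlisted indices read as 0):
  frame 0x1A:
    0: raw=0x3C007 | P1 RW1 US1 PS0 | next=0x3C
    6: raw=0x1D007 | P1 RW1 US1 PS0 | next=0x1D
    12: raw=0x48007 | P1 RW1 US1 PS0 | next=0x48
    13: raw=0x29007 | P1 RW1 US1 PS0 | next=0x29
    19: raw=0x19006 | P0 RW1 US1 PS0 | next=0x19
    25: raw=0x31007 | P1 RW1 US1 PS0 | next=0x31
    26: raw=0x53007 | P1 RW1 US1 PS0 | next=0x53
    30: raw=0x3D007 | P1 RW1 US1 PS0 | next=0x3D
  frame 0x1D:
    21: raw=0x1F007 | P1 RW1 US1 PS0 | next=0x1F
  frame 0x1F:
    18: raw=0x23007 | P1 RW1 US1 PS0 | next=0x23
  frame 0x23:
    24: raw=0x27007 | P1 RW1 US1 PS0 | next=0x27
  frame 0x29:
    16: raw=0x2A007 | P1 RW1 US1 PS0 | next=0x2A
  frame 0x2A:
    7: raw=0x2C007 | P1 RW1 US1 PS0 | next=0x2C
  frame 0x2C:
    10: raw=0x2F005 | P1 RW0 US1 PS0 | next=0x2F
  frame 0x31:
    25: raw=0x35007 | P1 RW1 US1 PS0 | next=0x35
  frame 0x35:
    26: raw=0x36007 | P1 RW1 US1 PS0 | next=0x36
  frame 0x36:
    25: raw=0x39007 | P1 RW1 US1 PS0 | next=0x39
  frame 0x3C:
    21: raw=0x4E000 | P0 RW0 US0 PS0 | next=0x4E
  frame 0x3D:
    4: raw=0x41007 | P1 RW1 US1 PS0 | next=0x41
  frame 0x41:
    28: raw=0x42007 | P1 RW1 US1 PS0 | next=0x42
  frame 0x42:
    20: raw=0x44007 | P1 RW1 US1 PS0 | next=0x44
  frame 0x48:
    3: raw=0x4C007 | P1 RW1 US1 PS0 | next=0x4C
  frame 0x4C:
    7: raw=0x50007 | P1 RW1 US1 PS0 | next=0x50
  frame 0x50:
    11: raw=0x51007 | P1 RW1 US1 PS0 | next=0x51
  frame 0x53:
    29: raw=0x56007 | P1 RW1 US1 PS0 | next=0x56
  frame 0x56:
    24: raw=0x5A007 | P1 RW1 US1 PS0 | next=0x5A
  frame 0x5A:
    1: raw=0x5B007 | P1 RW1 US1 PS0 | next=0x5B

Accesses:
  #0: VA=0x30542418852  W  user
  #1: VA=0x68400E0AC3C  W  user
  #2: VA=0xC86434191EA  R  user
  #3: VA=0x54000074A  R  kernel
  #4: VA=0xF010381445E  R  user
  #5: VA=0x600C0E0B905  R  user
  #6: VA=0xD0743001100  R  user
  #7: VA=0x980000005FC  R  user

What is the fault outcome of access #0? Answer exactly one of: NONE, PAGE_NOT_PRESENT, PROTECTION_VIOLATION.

Walk each access:
#0 VA=0x30542418852 (w,user):
  [0] read 0x1A idx=6: raw=0x1D007 flags P=1 W=1 U=1 S=0
  [1] read 0x1D idx=21: raw=0x1F007 flags P=1 W=1 U=1 S=0
  [2] read 0x1F idx=18: raw=0x23007 flags P=1 W=1 U=1 S=0
  [3] read 0x23 idx=24: raw=0x27007 flags P=1 W=1 U=1 S=0
  ⇒ phys 0x27852  [4 reads]
#1 VA=0x68400E0AC3C (w,user):
  [0] read 0x1A idx=13: raw=0x29007 flags P=1 W=1 U=1 S=0
  [1] read 0x29 idx=16: raw=0x2A007 flags P=1 W=1 U=1 S=0
  [2] read 0x2A idx=7: raw=0x2C007 flags P=1 W=1 U=1 S=0
  [3] read 0x2C idx=10: raw=0x2F005 flags P=1 W=0 U=1 S=0
  → PROTECTION_VIOLATION  (4 entries read)
#2 VA=0xC86434191EA (r,user):
  [0] read 0x1A idx=25: raw=0x31007 flags P=1 W=1 U=1 S=0
  [1] read 0x31 idx=25: raw=0x35007 flags P=1 W=1 U=1 S=0
  [2] read 0x35 idx=26: raw=0x36007 flags P=1 W=1 U=1 S=0
  [3] read 0x36 idx=25: raw=0x39007 flags P=1 W=1 U=1 S=0
  ⇒ phys 0x391EA  [4 reads]
#3 VA=0x54000074A (r,kernel):
  [0] read 0x1A idx=0: raw=0x3C007 flags P=1 W=1 U=1 S=0
  [1] read 0x3C idx=21: raw=0x4E000 flags P=0 W=0 U=0 S=0
  → PAGE_NOT_PRESENT  (2 entries read)
#4 VA=0xF010381445E (r,user):
  [0] read 0x1A idx=30: raw=0x3D007 flags P=1 W=1 U=1 S=0
  [1] read 0x3D idx=4: raw=0x41007 flags P=1 W=1 U=1 S=0
  [2] read 0x41 idx=28: raw=0x42007 flags P=1 W=1 U=1 S=0
  [3] read 0x42 idx=20: raw=0x44007 flags P=1 W=1 U=1 S=0
  ⇒ phys 0x4445E  [4 reads]
#5 VA=0x600C0E0B905 (r,user):
  [0] read 0x1A idx=12: raw=0x48007 flags P=1 W=1 U=1 S=0
  [1] read 0x48 idx=3: raw=0x4C007 flags P=1 W=1 U=1 S=0
  [2] read 0x4C idx=7: raw=0x50007 flags P=1 W=1 U=1 S=0
  [3] read 0x50 idx=11: raw=0x51007 flags P=1 W=1 U=1 S=0
  ⇒ phys 0x51905  [4 reads]
#6 VA=0xD0743001100 (r,user):
  [0] read 0x1A idx=26: raw=0x53007 flags P=1 W=1 U=1 S=0
  [1] read 0x53 idx=29: raw=0x56007 flags P=1 W=1 U=1 S=0
  [2] read 0x56 idx=24: raw=0x5A007 flags P=1 W=1 U=1 S=0
  [3] read 0x5A idx=1: raw=0x5B007 flags P=1 W=1 U=1 S=0
  ⇒ phys 0x5B100  [4 reads]
#7 VA=0x980000005FC (r,user):
  [0] read 0x1A idx=19: raw=0x19006 flags P=0 W=1 U=1 S=0
  → PAGE_NOT_PRESENT  (1 entries read)

Access #0 fault: NONE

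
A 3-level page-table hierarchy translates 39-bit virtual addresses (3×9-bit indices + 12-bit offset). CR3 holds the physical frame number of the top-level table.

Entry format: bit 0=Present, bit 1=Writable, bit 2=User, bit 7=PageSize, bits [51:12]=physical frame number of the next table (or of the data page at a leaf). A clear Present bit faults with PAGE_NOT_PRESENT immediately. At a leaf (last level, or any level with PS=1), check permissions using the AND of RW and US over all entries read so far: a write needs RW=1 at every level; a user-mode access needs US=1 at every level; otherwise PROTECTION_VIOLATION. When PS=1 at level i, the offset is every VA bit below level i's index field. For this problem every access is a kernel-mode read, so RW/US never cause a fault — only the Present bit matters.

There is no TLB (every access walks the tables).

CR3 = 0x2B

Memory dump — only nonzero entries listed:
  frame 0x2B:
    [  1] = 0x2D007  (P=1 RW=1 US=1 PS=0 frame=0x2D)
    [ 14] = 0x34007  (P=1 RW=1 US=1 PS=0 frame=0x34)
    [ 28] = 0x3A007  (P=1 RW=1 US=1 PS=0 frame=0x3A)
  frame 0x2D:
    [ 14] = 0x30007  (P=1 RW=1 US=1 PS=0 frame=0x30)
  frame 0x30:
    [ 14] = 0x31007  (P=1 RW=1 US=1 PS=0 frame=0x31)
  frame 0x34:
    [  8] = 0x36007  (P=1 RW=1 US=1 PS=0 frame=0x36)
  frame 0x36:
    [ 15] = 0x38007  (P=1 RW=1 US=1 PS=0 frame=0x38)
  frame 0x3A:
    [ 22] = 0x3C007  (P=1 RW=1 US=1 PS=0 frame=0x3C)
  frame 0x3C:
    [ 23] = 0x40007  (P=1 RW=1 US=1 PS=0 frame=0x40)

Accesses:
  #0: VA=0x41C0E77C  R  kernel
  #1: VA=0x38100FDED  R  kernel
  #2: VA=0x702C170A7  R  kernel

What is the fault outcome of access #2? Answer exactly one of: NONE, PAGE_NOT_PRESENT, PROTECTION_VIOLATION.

Per-access translation:
#0 VA=0x41C0E77C (r,kernel):
  [0] read 0x2B idx=1: raw=0x2D007 flags P=1 W=1 U=1 S=0
  [1] read 0x2D idx=14: raw=0x30007 flags P=1 W=1 U=1 S=0
  [2] read 0x30 idx=14: raw=0x31007 flags P=1 W=1 U=1 S=0
  → PA=0x3177C  (3 entries read)
#1 VA=0x38100FDED (r,kernel):
  [0] read 0x2B idx=14: raw=0x34007 flags P=1 W=1 U=1 S=0
  [1] read 0x34 idx=8: raw=0x36007 flags P=1 W=1 U=1 S=0
  [2] read 0x36 idx=15: raw=0x38007 flags P=1 W=1 U=1 S=0
  → PA=0x38DED  (3 entries read)
#2 VA=0x702C170A7 (r,kernel):
  [0] read 0x2B idx=28: raw=0x3A007 flags P=1 W=1 U=1 S=0
  [1] read 0x3A idx=22: raw=0x3C007 flags P=1 W=1 U=1 S=0
  [2] read 0x3C idx=23: raw=0x40007 flags P=1 W=1 U=1 S=0
  → PA=0x400A7  (3 entries read)

Access #2 fault: NONE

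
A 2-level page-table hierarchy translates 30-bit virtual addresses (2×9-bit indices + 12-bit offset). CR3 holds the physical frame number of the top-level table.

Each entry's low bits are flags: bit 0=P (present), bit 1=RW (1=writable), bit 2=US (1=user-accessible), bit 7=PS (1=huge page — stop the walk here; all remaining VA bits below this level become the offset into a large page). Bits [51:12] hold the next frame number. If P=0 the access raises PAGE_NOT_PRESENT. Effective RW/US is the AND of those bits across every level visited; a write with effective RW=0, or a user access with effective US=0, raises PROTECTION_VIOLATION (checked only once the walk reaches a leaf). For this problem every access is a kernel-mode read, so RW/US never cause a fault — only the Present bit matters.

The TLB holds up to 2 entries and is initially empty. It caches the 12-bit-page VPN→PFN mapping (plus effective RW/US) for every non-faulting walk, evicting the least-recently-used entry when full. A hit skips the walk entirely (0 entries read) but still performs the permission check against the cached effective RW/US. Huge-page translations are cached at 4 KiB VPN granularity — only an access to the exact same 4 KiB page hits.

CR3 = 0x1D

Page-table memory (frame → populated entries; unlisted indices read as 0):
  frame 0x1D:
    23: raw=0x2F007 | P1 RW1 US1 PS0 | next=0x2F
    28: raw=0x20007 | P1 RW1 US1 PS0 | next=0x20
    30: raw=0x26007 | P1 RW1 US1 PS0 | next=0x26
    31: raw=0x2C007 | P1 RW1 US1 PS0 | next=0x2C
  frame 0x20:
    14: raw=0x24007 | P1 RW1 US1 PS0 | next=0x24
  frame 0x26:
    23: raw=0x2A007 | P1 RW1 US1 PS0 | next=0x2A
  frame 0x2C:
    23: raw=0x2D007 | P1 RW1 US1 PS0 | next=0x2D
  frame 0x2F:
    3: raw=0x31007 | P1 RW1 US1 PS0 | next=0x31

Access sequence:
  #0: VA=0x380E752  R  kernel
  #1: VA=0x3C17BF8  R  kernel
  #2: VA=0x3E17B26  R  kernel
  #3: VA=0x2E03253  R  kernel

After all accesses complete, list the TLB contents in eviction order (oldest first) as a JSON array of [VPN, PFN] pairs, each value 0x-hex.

Per-access translation:
#0 VA=0x380E752 (r,kernel):
  L0 @0x1D[28] → 0x20007  P=1,RW=1,US=1,PS=0
  L1 @0x20[14] → 0x24007  P=1,RW=1,US=1,PS=0
  → PA=0x24752  (2 entries read)
#1 VA=0x3C17BF8 (r,kernel):
  L0 @0x1D[30] → 0x26007  P=1,RW=1,US=1,PS=0
  L1 @0x26[23] → 0x2A007  P=1,RW=1,US=1,PS=0
  → PA=0x2ABF8  (2 entries read)
#2 VA=0x3E17B26 (r,kernel):
  L0 @0x1D[31] → 0x2C007  P=1,RW=1,US=1,PS=0
  L1 @0x2C[23] → 0x2D007  P=1,RW=1,US=1,PS=0
  → PA=0x2DB26  (2 entries read)
#3 VA=0x2E03253 (r,kernel):
  L0 @0x1D[23] → 0x2F007  P=1,RW=1,US=1,PS=0
  L1 @0x2F[3] → 0x31007  P=1,RW=1,US=1,PS=0
  → PA=0x31253  (2 entries read)

TLB: [["0x3E17", "0x2D"], ["0x2E03", "0x31"]]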